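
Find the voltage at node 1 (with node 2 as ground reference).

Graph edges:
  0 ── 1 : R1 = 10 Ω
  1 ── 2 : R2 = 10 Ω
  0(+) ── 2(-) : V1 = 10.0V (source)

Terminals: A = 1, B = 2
Nodal analysis, taking node 2 as the 0 V reference.
Source V1 fixes V_0 = 10 V.
KCL at each unknown node (sum of currents leaving = 0; resistances in Ω):
  Node 1: (V_1 - 10)/10 + (V_1 - 0)/10 = 0
Collecting terms: 0.2 × V_1 = 1  =>  V_1 = 5 V
The requested potential is V_1 = 5 V.

Final answer: V_1 = 5 V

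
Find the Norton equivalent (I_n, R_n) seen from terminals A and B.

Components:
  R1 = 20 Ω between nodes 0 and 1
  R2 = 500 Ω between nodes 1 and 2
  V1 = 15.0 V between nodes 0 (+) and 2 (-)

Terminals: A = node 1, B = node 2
Find the Thévenin equivalent first; then I_n = V_th/R_th and R_n = R_th.
Step 1 — V_th is the open-circuit voltage V_A - V_B (nothing connected across the terminals).
Nodal analysis, taking node 2 as the 0 V reference.
Source V1 fixes V_0 = 15 V.
KCL at each unknown node (sum of currents leaving = 0; resistances in Ω):
  Node 1: (V_1 - 15)/20 + (V_1 - 0)/500 = 0
Collecting terms: 0.052 × V_1 = 0.75  =>  V_1 = 14.42 V
V_th = V_1 - V_2 = 14.42 - 0 = 14.42 V
Step 2 — R_th: zero the source — replace V1 by a short circuit (node 2 merges into node 0) — and find the resistance seen between A (node 1) and B (node 0).
Reduce the network between node 1 (A) and node 0 (B) by series/parallel combination:
  Rp1 = R1 ‖ R2 (parallel, both between nodes 0 and 1) = 1/(1/20 + 1/500) = 19.23 Ω
R_th = 19.23 Ω
I_n = V_th/R_th = 14.42/19.23 = 0.75 A, and R_n = R_th = 19.23 Ω

Final answer: I_n = 0.75 A, R_n = 19.23 Ω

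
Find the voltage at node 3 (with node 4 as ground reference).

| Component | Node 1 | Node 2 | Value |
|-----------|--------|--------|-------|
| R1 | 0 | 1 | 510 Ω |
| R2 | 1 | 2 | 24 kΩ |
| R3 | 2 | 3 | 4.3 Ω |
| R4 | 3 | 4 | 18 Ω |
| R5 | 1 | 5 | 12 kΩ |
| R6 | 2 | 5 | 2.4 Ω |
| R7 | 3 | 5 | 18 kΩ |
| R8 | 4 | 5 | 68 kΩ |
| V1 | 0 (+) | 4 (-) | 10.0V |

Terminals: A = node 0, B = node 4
Nodal analysis, taking node 4 as the 0 V reference.
Source V1 fixes V_0 = 10 V.
KCL at each unknown node (sum of currents leaving = 0; resistances in Ω):
  Node 1: (V_1 - 10)/510 + (V_1 - V_2)/24000 + (V_1 - V_5)/12000 = 0
  Node 2: (V_2 - V_1)/24000 + (V_2 - V_3)/4.3 + (V_2 - V_5)/2.4 = 0
  Node 3: (V_3 - V_2)/4.3 + (V_3 - 0)/18 + (V_3 - V_5)/18000 = 0
  Node 5: (V_5 - V_1)/12000 + (V_5 - V_2)/2.4 + (V_5 - V_3)/18000 + (V_5 - 0)/68000 = 0
Collecting terms (coefficients in siemens):
  0.002086·V_1 - 0.00004167·V_2 - 0.00008333·V_5 = 0.01961
  0.6493·V_2 - 0.00004167·V_1 - 0.2326·V_3 - 0.4167·V_5 = 0
  0.2882·V_3 - 0.2326·V_2 - 0.00005556·V_5 = 0
  0.4168·V_5 - 0.00008333·V_1 - 0.4167·V_2 - 0.00005556·V_3 = 0
Solving these 4 simultaneous equations (Gaussian elimination) gives:
  V_1 = 9.402 V, V_2 = 0.02612 V, V_3 = 0.02109 V, V_5 = 0.02799 V
The requested potential is V_3 = 0.02109 V.

Final answer: V_3 = 0.02109 V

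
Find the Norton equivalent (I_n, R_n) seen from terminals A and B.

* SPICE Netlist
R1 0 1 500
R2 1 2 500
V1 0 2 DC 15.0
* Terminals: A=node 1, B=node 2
Find the Thévenin equivalent first; then I_n = V_th/R_th and R_n = R_th.
Step 1 — V_th is the open-circuit voltage V_A - V_B (nothing connected across the terminals).
Nodal analysis, taking node 2 as the 0 V reference.
Source V1 fixes V_0 = 15 V.
KCL at each unknown node (sum of currents leaving = 0; resistances in Ω):
  Node 1: (V_1 - 15)/500 + (V_1 - 0)/500 = 0
Collecting terms: 0.004 × V_1 = 0.03  =>  V_1 = 7.5 V
V_th = V_1 - V_2 = 7.5 - 0 = 7.5 V
Step 2 — R_th: zero the source — replace V1 by a short circuit (node 2 merges into node 0) — and find the resistance seen between A (node 1) and B (node 0).
Reduce the network between node 1 (A) and node 0 (B) by series/parallel combination:
  Rp1 = R1 ‖ R2 (parallel, both between nodes 0 and 1) = 1/(1/500 + 1/500) = 250 Ω
R_th = 250 Ω
I_n = V_th/R_th = 7.5/250 = 0.03 A, and R_n = R_th = 250 Ω

Final answer: I_n = 0.03 A, R_n = 250 Ω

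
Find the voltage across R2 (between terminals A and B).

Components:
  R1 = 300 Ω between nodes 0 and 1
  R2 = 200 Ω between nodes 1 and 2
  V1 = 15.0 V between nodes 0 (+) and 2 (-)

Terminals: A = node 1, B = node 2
R1 and R2 are in series across V1 (node 0 → node 1 → node 2), and the output A–B is taken across R2, so this is a voltage divider.
Series current: I = V1/(R1 + R2) = 15/(300 + 200) = 15/500 = 0.03 A
V_R2 = I × R2 = V1 × R2/(R1 + R2) = 15 × 200/500 = 6 V

Final answer: 6 V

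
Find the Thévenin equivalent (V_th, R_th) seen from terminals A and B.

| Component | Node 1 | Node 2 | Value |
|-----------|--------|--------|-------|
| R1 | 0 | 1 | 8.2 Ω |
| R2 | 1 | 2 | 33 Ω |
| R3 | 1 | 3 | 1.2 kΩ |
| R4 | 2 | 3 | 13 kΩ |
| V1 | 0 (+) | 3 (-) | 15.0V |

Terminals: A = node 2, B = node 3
Step 1 — V_th is the open-circuit voltage V_A - V_B (nothing connected across the terminals).
Nodal analysis, taking node 3 as the 0 V reference.
Source V1 fixes V_0 = 15 V.
KCL at each unknown node (sum of currents leaving = 0; resistances in Ω):
  Node 1: (V_1 - 15)/8.2 + (V_1 - V_2)/33 + (V_1 - 0)/1200 = 0
  Node 2: (V_2 - V_1)/33 + (V_2 - 0)/13000 = 0
Collecting terms (coefficients in siemens):
  0.1531·V_1 - 0.0303·V_2 = 1.829
  0.03038·V_2 - 0.0303·V_1 = 0
Determinant D = (0.1531)(0.03038) - (-0.0303)(-0.0303) = 0.003733
V_1 = [(1.829)(0.03038) - (-0.0303)(0)]/D = 14.89 V
V_2 = [(0.1531)(0) - (1.829)(-0.0303)]/D = 14.85 V
V_th = V_2 - V_3 = 14.85 - 0 = 14.85 V
Step 2 — R_th: zero the source — replace V1 by a short circuit (node 3 merges into node 0) — and find the resistance seen between A (node 2) and B (node 0).
Reduce the network between node 2 (A) and node 0 (B) by series/parallel combination:
  Rp1 = R1 ‖ R3 (parallel, both between nodes 0 and 1) = 1/(1/8.2 + 1/1200) = 8.144 Ω
  Rs1 = R2 + Rp1 (series, joined only at node 1) = 33 + 8.144 = 41.14 Ω
  Rp2 = R4 ‖ Rs1 (parallel, both between nodes 0 and 2) = 1/(1/13000 + 1/41.14) = 41.01 Ω
R_th = 41.01 Ω

Final answer: V_th = 14.85 V, R_th = 41.01 Ω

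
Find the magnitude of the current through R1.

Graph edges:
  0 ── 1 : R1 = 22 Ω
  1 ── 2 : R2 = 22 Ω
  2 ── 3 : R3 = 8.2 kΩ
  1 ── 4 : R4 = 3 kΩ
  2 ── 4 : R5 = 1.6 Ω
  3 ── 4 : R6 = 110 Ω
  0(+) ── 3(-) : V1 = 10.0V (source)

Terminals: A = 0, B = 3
Nodal analysis, taking node 3 as the 0 V reference.
Source V1 fixes V_0 = 10 V.
KCL at each unknown node (sum of currents leaving = 0; resistances in Ω):
  Node 1: (V_1 - 10)/22 + (V_1 - V_2)/22 + (V_1 - V_4)/3000 = 0
  Node 2: (V_2 - V_1)/22 + (V_2 - 0)/8200 + (V_2 - V_4)/1.6 = 0
  Node 4: (V_4 - V_1)/3000 + (V_4 - V_2)/1.6 + (V_4 - 0)/110 = 0
Collecting terms (coefficients in siemens):
  0.09124·V_1 - 0.04545·V_2 - 0.0003333·V_4 = 0.4545
  0.6706·V_2 - 0.04545·V_1 - 0.625·V_4 = 0
  0.6344·V_4 - 0.0003333·V_1 - 0.625·V_2 = 0
Solving these 3 simultaneous equations (Gaussian elimination) gives:
  V_1 = 8.571 V, V_2 = 7.152 V, V_4 = 7.051 V
I_R1 = (V_0 - V_1)/R1 = (10 - 8.571)/22 = 0.06497 A
|I_R1| = 0.06497 A

Final answer: |I_R1| = 0.06497 A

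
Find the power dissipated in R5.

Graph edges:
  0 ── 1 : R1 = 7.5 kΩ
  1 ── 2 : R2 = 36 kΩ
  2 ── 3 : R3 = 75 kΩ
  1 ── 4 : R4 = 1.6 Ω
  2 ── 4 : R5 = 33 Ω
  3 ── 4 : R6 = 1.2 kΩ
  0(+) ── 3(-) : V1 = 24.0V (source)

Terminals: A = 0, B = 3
Nodal analysis, taking node 3 as the 0 V reference.
Source V1 fixes V_0 = 24 V.
KCL at each unknown node (sum of currents leaving = 0; resistances in Ω):
  Node 1: (V_1 - 24)/7500 + (V_1 - V_2)/36000 + (V_1 - V_4)/1.6 = 0
  Node 2: (V_2 - V_1)/36000 + (V_2 - 0)/75000 + (V_2 - V_4)/33 = 0
  Node 4: (V_4 - V_1)/1.6 + (V_4 - V_2)/33 + (V_4 - 0)/1200 = 0
Collecting terms (coefficients in siemens):
  0.6252·V_1 - 0.00002778·V_2 - 0.625·V_4 = 0.0032
  0.03034·V_2 - 0.00002778·V_1 - 0.0303·V_4 = 0
  0.6561·V_4 - 0.625·V_1 - 0.0303·V_2 = 0
Solving these 3 simultaneous equations (Gaussian elimination) gives:
  V_1 = 3.269 V, V_2 = 3.263 V, V_4 = 3.265 V
I_R5 = (V_2 - V_4)/R5 = (3.263 - 3.265)/33 = -0.00004335 A
P_R5 = I_R5² × R5 = (-0.00004335)² × 33 = 0.00000006201 W

Final answer: 6.201e-08 W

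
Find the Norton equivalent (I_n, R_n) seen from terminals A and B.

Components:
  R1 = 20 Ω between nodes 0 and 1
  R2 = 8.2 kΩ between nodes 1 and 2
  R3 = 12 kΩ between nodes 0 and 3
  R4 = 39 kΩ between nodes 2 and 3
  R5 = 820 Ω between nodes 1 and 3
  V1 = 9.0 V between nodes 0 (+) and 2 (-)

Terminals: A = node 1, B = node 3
Find the Thévenin equivalent first; then I_n = V_th/R_th and R_n = R_th.
Step 1 — V_th is the open-circuit voltage V_A - V_B (nothing connected across the terminals).
Nodal analysis, taking node 2 as the 0 V reference.
Source V1 fixes V_0 = 9 V.
KCL at each unknown node (sum of currents leaving = 0; resistances in Ω):
  Node 1: (V_1 - 9)/20 + (V_1 - 0)/8200 + (V_1 - V_3)/820 = 0
  Node 3: (V_3 - 9)/12000 + (V_3 - 0)/39000 + (V_3 - V_1)/820 = 0
Collecting terms (coefficients in siemens):
  0.05134·V_1 - 0.00122·V_3 = 0.45
  0.001328·V_3 - 0.00122·V_1 = 0.00075
Determinant D = (0.05134)(0.001328) - (-0.00122)(-0.00122) = 0.00006672
V_1 = [(0.45)(0.001328) - (-0.00122)(0.00075)]/D = 8.974 V
V_3 = [(0.05134)(0.00075) - (0.45)(-0.00122)]/D = 8.802 V
V_th = V_1 - V_3 = 8.974 - 8.802 = 0.1716 V
Step 2 — R_th: zero the source — replace V1 by a short circuit (node 2 merges into node 0) — and find the resistance seen between A (node 1) and B (node 3).
Reduce the network between node 1 (A) and node 3 (B) by series/parallel combination:
  Rp1 = R1 ‖ R2 (parallel, both between nodes 0 and 1) = 1/(1/20 + 1/8200) = 19.95 Ω
  Rp2 = R3 ‖ R4 (parallel, both between nodes 0 and 3) = 1/(1/12000 + 1/39000) = 9176 Ω
  Rs1 = Rp1 + Rp2 (series, joined only at node 0) = 19.95 + 9176 = 9196 Ω
  Rp3 = R5 ‖ Rs1 (parallel, both between nodes 1 and 3) = 1/(1/820 + 1/9196) = 752.9 Ω
R_th = 752.9 Ω
I_n = V_th/R_th = 0.1716/752.9 = 0.0002279 A, and R_n = R_th = 752.9 Ω

Final answer: I_n = 0.0002279 A, R_n = 752.9 Ω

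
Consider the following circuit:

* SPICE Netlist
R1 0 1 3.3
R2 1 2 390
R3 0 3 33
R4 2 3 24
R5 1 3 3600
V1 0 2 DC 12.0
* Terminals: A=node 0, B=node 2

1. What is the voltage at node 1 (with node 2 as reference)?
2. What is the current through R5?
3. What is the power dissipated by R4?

Nodal analysis, taking node 2 as the 0 V reference.
Source V1 fixes V_0 = 12 V.
KCL at each unknown node (sum of currents leaving = 0; resistances in Ω):
  Node 1: (V_1 - 12)/3.3 + (V_1 - 0)/390 + (V_1 - V_3)/3600 = 0
  Node 3: (V_3 - 12)/33 + (V_3 - 0)/24 + (V_3 - V_1)/3600 = 0
Collecting terms (coefficients in siemens):
  0.3059·V_1 - 0.0002778·V_3 = 3.636
  0.07225·V_3 - 0.0002778·V_1 = 0.3636
Determinant D = (0.3059)(0.07225) - (-0.0002778)(-0.0002778) = 0.0221
V_1 = [(3.636)(0.07225) - (-0.0002778)(0.3636)]/D = 11.89 V
V_3 = [(0.3059)(0.3636) - (3.636)(-0.0002778)]/D = 5.079 V
Part 1:
  Read off the nodal solution: V_1 = 11.89 V
Part 2:
  I_R5 = (V_1 - V_3)/R5 = (11.89 - 5.079)/3600 = 0.001893 A
  Magnitude: I_R5 = 0.001893 A
Part 3:
  I_R4 = (V_2 - V_3)/R4 = (0 - 5.079)/24 = -0.2116 A
  P_R4 = I_R4² × R4 = (-0.2116)² × 24 = 1.075 W

Final answers:
1. V_1 = 11.89 V
2. I_R5 = 0.001893 A
3. P_R4 = 1.075 W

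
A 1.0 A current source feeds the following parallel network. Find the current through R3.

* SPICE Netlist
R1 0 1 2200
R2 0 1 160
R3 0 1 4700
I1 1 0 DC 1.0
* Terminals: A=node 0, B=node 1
All resistors sit directly between nodes 0 and 1, so they are in parallel and share one voltage V; the full source current 1 A splits among them.
1/R_par = 1/2200 + 1/160 + 1/4700 = 0.006917 S  =>  R_par = 144.6 Ω
V = I × R_par = 1 × 144.6 = 144.6 V
I_R3 = V/R3 = 144.6/4700 = 0.03076 A

Final answer: 0.03076 A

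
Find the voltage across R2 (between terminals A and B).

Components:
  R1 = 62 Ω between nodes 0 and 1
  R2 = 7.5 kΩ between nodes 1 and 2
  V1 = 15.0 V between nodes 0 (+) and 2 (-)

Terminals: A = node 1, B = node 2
R1 and R2 are in series across V1 (node 0 → node 1 → node 2), and the output A–B is taken across R2, so this is a voltage divider.
Series current: I = V1/(R1 + R2) = 15/(62 + 7500) = 15/7562 = 0.001984 A
V_R2 = I × R2 = V1 × R2/(R1 + R2) = 15 × 7500/7562 = 14.88 V

Final answer: 14.88 V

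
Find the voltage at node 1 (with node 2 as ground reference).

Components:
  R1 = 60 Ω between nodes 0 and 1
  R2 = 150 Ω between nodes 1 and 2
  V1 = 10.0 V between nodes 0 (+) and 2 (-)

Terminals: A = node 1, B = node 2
Nodal analysis, taking node 2 as the 0 V reference.
Source V1 fixes V_0 = 10 V.
KCL at each unknown node (sum of currents leaving = 0; resistances in Ω):
  Node 1: (V_1 - 10)/60 + (V_1 - 0)/150 = 0
Collecting terms: 0.02333 × V_1 = 0.1667  =>  V_1 = 7.143 V
The requested potential is V_1 = 7.143 V.

Final answer: V_1 = 7.143 V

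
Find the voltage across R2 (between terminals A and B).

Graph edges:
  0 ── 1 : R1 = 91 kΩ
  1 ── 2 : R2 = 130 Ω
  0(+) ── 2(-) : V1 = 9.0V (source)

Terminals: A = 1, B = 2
R1 and R2 are in series across V1 (node 0 → node 1 → node 2), and the output A–B is taken across R2, so this is a voltage divider.
Series current: I = V1/(R1 + R2) = 9/(91000 + 130) = 9/91130 = 0.00009876 A
V_R2 = I × R2 = V1 × R2/(R1 + R2) = 9 × 130/91130 = 0.01284 V

Final answer: 0.01284 V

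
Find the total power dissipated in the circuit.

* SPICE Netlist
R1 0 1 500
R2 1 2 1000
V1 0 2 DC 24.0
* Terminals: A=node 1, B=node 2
Nodal analysis, taking node 2 as the 0 V reference.
Source V1 fixes V_0 = 24 V.
KCL at each unknown node (sum of currents leaving = 0; resistances in Ω):
  Node 1: (V_1 - 24)/500 + (V_1 - 0)/1000 = 0
Collecting terms: 0.003 × V_1 = 0.048  =>  V_1 = 16 V
Power in each resistor, P = (ΔV)²/R:
  P_R1 = (24 - 16)²/500 = 0.128 W
  P_R2 = (16 - 0)²/1000 = 0.256 W
P_total = P_R1 + P_R2 = 0.384 W

Final answer: 0.384 W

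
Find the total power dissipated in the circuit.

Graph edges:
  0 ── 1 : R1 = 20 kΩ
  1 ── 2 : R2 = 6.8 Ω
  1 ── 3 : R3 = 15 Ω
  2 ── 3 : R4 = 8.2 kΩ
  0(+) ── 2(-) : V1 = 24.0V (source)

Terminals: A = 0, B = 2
Nodal analysis, taking node 2 as the 0 V reference.
Source V1 fixes V_0 = 24 V.
KCL at each unknown node (sum of currents leaving = 0; resistances in Ω):
  Node 1: (V_1 - 24)/20000 + (V_1 - 0)/6.8 + (V_1 - V_3)/15 = 0
  Node 3: (V_3 - V_1)/15 + (V_3 - 0)/8200 = 0
Collecting terms (coefficients in siemens):
  0.2138·V_1 - 0.06667·V_3 = 0.0012
  0.06679·V_3 - 0.06667·V_1 = 0
Determinant D = (0.2138)(0.06679) - (-0.06667)(-0.06667) = 0.009833
V_1 = [(0.0012)(0.06679) - (-0.06667)(0)]/D = 0.00815 V
V_3 = [(0.2138)(0) - (0.0012)(-0.06667)]/D = 0.008136 V
Power in each resistor, P = (ΔV)²/R:
  P_R1 = (24 - 0.00815)²/20000 = 0.02878 W
  P_R2 = (0.00815 - 0)²/6.8 = 0.000009769 W
  P_R3 = (0.00815 - 0.008136)²/15 = 0.00000000001477 W
  P_R4 = (0 - 0.008136)²/8200 = 0.000000008072 W
P_total = P_R1 + P_R2 + P_R3 + P_R4 = 0.02879 W

Final answer: 0.02879 W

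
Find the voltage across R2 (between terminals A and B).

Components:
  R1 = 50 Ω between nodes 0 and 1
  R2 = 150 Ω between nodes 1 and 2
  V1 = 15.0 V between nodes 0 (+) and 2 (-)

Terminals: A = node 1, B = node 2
R1 and R2 are in series across V1 (node 0 → node 1 → node 2), and the output A–B is taken across R2, so this is a voltage divider.
Series current: I = V1/(R1 + R2) = 15/(50 + 150) = 15/200 = 0.075 A
V_R2 = I × R2 = V1 × R2/(R1 + R2) = 15 × 150/200 = 11.25 V

Final answer: 11.25 V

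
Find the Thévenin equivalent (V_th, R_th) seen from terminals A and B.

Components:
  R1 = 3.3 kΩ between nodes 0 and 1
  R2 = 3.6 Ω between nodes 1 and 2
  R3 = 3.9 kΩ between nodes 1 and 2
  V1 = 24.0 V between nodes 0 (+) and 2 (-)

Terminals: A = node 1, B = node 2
Step 1 — V_th is the open-circuit voltage V_A - V_B (nothing connected across the terminals).
Nodal analysis, taking node 2 as the 0 V reference.
Source V1 fixes V_0 = 24 V.
KCL at each unknown node (sum of currents leaving = 0; resistances in Ω):
  Node 1: (V_1 - 24)/3300 + (V_1 - 0)/3.6 + (V_1 - 0)/3900 = 0
Collecting terms: 0.2783 × V_1 = 0.007273  =>  V_1 = 0.02613 V
V_th = V_1 - V_2 = 0.02613 - 0 = 0.02613 V
Step 2 — R_th: zero the source — replace V1 by a short circuit (node 2 merges into node 0) — and find the resistance seen between A (node 1) and B (node 0).
Reduce the network between node 1 (A) and node 0 (B) by series/parallel combination:
  Rp1 = R1 ‖ R2 ‖ R3 (parallel, all between nodes 0 and 1) = 1/(1/3300 + 1/3.6 + 1/3900) = 3.593 Ω
R_th = 3.593 Ω

Final answer: V_th = 0.02613 V, R_th = 3.593 Ω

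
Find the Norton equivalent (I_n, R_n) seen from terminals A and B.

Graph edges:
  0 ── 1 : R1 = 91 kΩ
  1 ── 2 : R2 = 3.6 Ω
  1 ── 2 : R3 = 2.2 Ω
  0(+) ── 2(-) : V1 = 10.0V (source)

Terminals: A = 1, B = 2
Find the Thévenin equivalent first; then I_n = V_th/R_th and R_n = R_th.
Step 1 — V_th is the open-circuit voltage V_A - V_B (nothing connected across the terminals).
Nodal analysis, taking node 2 as the 0 V reference.
Source V1 fixes V_0 = 10 V.
KCL at each unknown node (sum of currents leaving = 0; resistances in Ω):
  Node 1: (V_1 - 10)/91000 + (V_1 - 0)/3.6 + (V_1 - 0)/2.2 = 0
Collecting terms: 0.7323 × V_1 = 0.0001099  =>  V_1 = 0.0001501 V
V_th = V_1 - V_2 = 0.0001501 - 0 = 0.0001501 V
Step 2 — R_th: zero the source — replace V1 by a short circuit (node 2 merges into node 0) — and find the resistance seen between A (node 1) and B (node 0).
Reduce the network between node 1 (A) and node 0 (B) by series/parallel combination:
  Rp1 = R1 ‖ R2 ‖ R3 (parallel, all between nodes 0 and 1) = 1/(1/91000 + 1/3.6 + 1/2.2) = 1.365 Ω
R_th = 1.365 Ω
I_n = V_th/R_th = 0.0001501/1.365 = 0.0001099 A, and R_n = R_th = 1.365 Ω

Final answer: I_n = 0.0001099 A, R_n = 1.365 Ω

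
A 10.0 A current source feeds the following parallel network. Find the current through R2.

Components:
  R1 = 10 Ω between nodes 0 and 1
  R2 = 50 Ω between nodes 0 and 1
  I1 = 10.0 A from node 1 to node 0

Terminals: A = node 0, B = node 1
All resistors sit directly between nodes 0 and 1, so they are in parallel and share one voltage V; the full source current 10 A splits among them.
1/R_par = 1/10 + 1/50 = 0.12 S  =>  R_par = 8.333 Ω
V = I × R_par = 10 × 8.333 = 83.33 V
I_R2 = V/R2 = 83.33/50 = 1.667 A

Final answer: 1.667 A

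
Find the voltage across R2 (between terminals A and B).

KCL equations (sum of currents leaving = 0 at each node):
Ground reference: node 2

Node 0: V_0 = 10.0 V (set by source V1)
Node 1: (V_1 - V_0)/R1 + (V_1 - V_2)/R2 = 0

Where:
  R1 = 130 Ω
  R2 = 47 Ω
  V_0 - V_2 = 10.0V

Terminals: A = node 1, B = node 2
R1 and R2 are in series across V1 (node 0 → node 1 → node 2), and the output A–B is taken across R2, so this is a voltage divider.
Series current: I = V1/(R1 + R2) = 10/(130 + 47) = 10/177 = 0.0565 A
V_R2 = I × R2 = V1 × R2/(R1 + R2) = 10 × 47/177 = 2.655 V

Final answer: 2.655 V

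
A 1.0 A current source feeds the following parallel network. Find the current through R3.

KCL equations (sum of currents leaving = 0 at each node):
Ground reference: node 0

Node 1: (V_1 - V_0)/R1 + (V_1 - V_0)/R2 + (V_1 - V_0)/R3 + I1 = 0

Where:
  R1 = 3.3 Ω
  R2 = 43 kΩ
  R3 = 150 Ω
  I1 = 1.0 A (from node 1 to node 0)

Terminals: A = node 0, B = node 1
All resistors sit directly between nodes 0 and 1, so they are in parallel and share one voltage V; the full source current 1 A splits among them.
1/R_par = 1/3.3 + 1/43000 + 1/150 = 0.3097 S  =>  R_par = 3.229 Ω
V = I × R_par = 1 × 3.229 = 3.229 V
I_R3 = V/R3 = 3.229/150 = 0.02152 A

Final answer: 0.02152 A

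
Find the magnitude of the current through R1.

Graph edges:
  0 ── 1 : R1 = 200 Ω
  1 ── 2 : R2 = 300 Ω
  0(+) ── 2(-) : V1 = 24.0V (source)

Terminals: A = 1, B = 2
Nodal analysis, taking node 2 as the 0 V reference.
Source V1 fixes V_0 = 24 V.
KCL at each unknown node (sum of currents leaving = 0; resistances in Ω):
  Node 1: (V_1 - 24)/200 + (V_1 - 0)/300 = 0
Collecting terms: 0.008333 × V_1 = 0.12  =>  V_1 = 14.4 V
I_R1 = (V_0 - V_1)/R1 = (24 - 14.4)/200 = 0.048 A
|I_R1| = 0.048 A

Final answer: |I_R1| = 0.048 A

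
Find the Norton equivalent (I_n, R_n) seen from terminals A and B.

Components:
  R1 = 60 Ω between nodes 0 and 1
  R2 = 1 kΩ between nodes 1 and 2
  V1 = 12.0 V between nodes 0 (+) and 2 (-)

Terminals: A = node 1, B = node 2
Find the Thévenin equivalent first; then I_n = V_th/R_th and R_n = R_th.
Step 1 — V_th is the open-circuit voltage V_A - V_B (nothing connected across the terminals).
Nodal analysis, taking node 2 as the 0 V reference.
Source V1 fixes V_0 = 12 V.
KCL at each unknown node (sum of currents leaving = 0; resistances in Ω):
  Node 1: (V_1 - 12)/60 + (V_1 - 0)/1000 = 0
Collecting terms: 0.01767 × V_1 = 0.2  =>  V_1 = 11.32 V
V_th = V_1 - V_2 = 11.32 - 0 = 11.32 V
Step 2 — R_th: zero the source — replace V1 by a short circuit (node 2 merges into node 0) — and find the resistance seen between A (node 1) and B (node 0).
Reduce the network between node 1 (A) and node 0 (B) by series/parallel combination:
  Rp1 = R1 ‖ R2 (parallel, both between nodes 0 and 1) = 1/(1/60 + 1/1000) = 56.6 Ω
R_th = 56.6 Ω
I_n = V_th/R_th = 11.32/56.6 = 0.2 A, and R_n = R_th = 56.6 Ω

Final answer: I_n = 0.2 A, R_n = 56.6 Ω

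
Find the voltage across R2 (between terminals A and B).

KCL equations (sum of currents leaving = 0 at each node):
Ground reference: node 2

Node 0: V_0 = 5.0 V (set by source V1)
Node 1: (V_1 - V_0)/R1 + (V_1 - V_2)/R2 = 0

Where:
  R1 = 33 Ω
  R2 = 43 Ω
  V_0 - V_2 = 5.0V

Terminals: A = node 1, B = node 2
R1 and R2 are in series across V1 (node 0 → node 1 → node 2), and the output A–B is taken across R2, so this is a voltage divider.
Series current: I = V1/(R1 + R2) = 5/(33 + 43) = 5/76 = 0.06579 A
V_R2 = I × R2 = V1 × R2/(R1 + R2) = 5 × 43/76 = 2.829 V

Final answer: 2.829 V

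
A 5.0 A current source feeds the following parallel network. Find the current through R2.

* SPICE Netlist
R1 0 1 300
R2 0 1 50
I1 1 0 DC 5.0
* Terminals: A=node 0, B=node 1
All resistors sit directly between nodes 0 and 1, so they are in parallel and share one voltage V; the full source current 5 A splits among them.
1/R_par = 1/300 + 1/50 = 0.02333 S  =>  R_par = 42.86 Ω
V = I × R_par = 5 × 42.86 = 214.3 V
I_R2 = V/R2 = 214.3/50 = 4.286 A

Final answer: 4.286 A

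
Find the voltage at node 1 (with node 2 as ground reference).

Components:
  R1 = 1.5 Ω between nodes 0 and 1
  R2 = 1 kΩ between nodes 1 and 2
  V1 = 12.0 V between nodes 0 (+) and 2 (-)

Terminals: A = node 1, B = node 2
Nodal analysis, taking node 2 as the 0 V reference.
Source V1 fixes V_0 = 12 V.
KCL at each unknown node (sum of currents leaving = 0; resistances in Ω):
  Node 1: (V_1 - 12)/1.5 + (V_1 - 0)/1000 = 0
Collecting terms: 0.6677 × V_1 = 8  =>  V_1 = 11.98 V
The requested potential is V_1 = 11.98 V.

Final answer: V_1 = 11.98 V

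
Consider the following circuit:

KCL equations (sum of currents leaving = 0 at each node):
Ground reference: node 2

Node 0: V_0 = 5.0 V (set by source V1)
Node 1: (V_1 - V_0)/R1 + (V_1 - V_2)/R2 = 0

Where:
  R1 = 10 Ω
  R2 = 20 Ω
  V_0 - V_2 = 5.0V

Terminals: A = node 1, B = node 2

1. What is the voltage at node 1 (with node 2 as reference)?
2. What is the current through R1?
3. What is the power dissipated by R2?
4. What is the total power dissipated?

Nodal analysis, taking node 2 as the 0 V reference.
Source V1 fixes V_0 = 5 V.
KCL at each unknown node (sum of currents leaving = 0; resistances in Ω):
  Node 1: (V_1 - 5)/10 + (V_1 - 0)/20 = 0
Collecting terms: 0.15 × V_1 = 0.5  =>  V_1 = 3.333 V
Part 1:
  Read off the nodal solution: V_1 = 3.333 V
Part 2:
  I_R1 = (V_0 - V_1)/R1 = (5 - 3.333)/10 = 0.1667 A
  Magnitude: I_R1 = 0.1667 A
Part 3:
  I_R2 = (V_1 - V_2)/R2 = (3.333 - 0)/20 = 0.1667 A
  P_R2 = I_R2² × R2 = (0.1667)² × 20 = 0.5556 W
Part 4:
  Power in each resistor, P = (ΔV)²/R:
    P_R1 = (5 - 3.333)²/10 = 0.2778 W
    P_R2 = (3.333 - 0)²/20 = 0.5556 W
  P_total = P_R1 + P_R2 = 0.8333 W

Final answers:
1. V_1 = 3.333 V
2. I_R1 = 0.1667 A
3. P_R2 = 0.5556 W
4. P_total = 0.8333 W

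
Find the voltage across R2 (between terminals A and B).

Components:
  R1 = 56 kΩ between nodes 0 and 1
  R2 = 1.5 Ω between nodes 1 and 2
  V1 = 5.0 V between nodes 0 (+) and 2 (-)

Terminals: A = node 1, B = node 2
R1 and R2 are in series across V1 (node 0 → node 1 → node 2), and the output A–B is taken across R2, so this is a voltage divider.
Series current: I = V1/(R1 + R2) = 5/(56000 + 1.5) = 5/56000 = 0.00008928 A
V_R2 = I × R2 = V1 × R2/(R1 + R2) = 5 × 1.5/56000 = 0.0001339 V

Final answer: 0.0001339 V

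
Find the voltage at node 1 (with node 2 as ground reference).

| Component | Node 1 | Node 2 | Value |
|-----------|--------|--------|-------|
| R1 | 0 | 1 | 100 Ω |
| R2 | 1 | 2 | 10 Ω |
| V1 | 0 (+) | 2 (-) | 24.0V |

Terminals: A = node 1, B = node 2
Nodal analysis, taking node 2 as the 0 V reference.
Source V1 fixes V_0 = 24 V.
KCL at each unknown node (sum of currents leaving = 0; resistances in Ω):
  Node 1: (V_1 - 24)/100 + (V_1 - 0)/10 = 0
Collecting terms: 0.11 × V_1 = 0.24  =>  V_1 = 2.182 V
The requested potential is V_1 = 2.182 V.

Final answer: V_1 = 2.182 V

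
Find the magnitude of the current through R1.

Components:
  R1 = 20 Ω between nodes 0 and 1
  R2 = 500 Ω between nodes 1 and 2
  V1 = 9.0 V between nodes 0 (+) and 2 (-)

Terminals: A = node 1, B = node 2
Nodal analysis, taking node 2 as the 0 V reference.
Source V1 fixes V_0 = 9 V.
KCL at each unknown node (sum of currents leaving = 0; resistances in Ω):
  Node 1: (V_1 - 9)/20 + (V_1 - 0)/500 = 0
Collecting terms: 0.052 × V_1 = 0.45  =>  V_1 = 8.654 V
I_R1 = (V_0 - V_1)/R1 = (9 - 8.654)/20 = 0.01731 A
|I_R1| = 0.01731 A

Final answer: |I_R1| = 0.01731 A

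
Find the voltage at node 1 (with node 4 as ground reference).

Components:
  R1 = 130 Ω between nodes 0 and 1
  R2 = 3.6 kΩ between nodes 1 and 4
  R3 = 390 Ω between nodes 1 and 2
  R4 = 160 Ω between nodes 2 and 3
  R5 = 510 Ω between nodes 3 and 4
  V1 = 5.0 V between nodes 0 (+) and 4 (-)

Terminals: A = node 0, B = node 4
Nodal analysis, taking node 4 as the 0 V reference.
Source V1 fixes V_0 = 5 V.
KCL at each unknown node (sum of currents leaving = 0; resistances in Ω):
  Node 1: (V_1 - 5)/130 + (V_1 - 0)/3600 + (V_1 - V_2)/390 = 0
  Node 2: (V_2 - V_1)/390 + (V_2 - V_3)/160 = 0
  Node 3: (V_3 - V_2)/160 + (V_3 - 0)/510 = 0
Collecting terms (coefficients in siemens):
  0.01053·V_1 - 0.002564·V_2 = 0.03846
  0.008814·V_2 - 0.002564·V_1 - 0.00625·V_3 = 0
  0.008211·V_3 - 0.00625·V_2 = 0
Solving these 3 simultaneous equations (Gaussian elimination) gives:
  V_1 = 4.315 V, V_2 = 2.727 V, V_3 = 2.076 V
The requested potential is V_1 = 4.315 V.

Final answer: V_1 = 4.315 V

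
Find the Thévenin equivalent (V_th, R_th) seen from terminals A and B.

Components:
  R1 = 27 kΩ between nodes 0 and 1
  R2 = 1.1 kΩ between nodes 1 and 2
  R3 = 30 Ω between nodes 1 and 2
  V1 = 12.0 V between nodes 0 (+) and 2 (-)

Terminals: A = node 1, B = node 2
Step 1 — V_th is the open-circuit voltage V_A - V_B (nothing connected across the terminals).
Nodal analysis, taking node 2 as the 0 V reference.
Source V1 fixes V_0 = 12 V.
KCL at each unknown node (sum of currents leaving = 0; resistances in Ω):
  Node 1: (V_1 - 12)/27000 + (V_1 - 0)/1100 + (V_1 - 0)/30 = 0
Collecting terms: 0.03428 × V_1 = 0.0004444  =>  V_1 = 0.01297 V
V_th = V_1 - V_2 = 0.01297 - 0 = 0.01297 V
Step 2 — R_th: zero the source — replace V1 by a short circuit (node 2 merges into node 0) — and find the resistance seen between A (node 1) and B (node 0).
Reduce the network between node 1 (A) and node 0 (B) by series/parallel combination:
  Rp1 = R1 ‖ R2 ‖ R3 (parallel, all between nodes 0 and 1) = 1/(1/27000 + 1/1100 + 1/30) = 29.17 Ω
R_th = 29.17 Ω

Final answer: V_th = 0.01297 V, R_th = 29.17 Ω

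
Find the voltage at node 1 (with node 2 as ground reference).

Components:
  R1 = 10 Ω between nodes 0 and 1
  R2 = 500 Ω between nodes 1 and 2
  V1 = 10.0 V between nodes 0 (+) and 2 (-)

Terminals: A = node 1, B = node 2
Nodal analysis, taking node 2 as the 0 V reference.
Source V1 fixes V_0 = 10 V.
KCL at each unknown node (sum of currents leaving = 0; resistances in Ω):
  Node 1: (V_1 - 10)/10 + (V_1 - 0)/500 = 0
Collecting terms: 0.102 × V_1 = 1  =>  V_1 = 9.804 V
The requested potential is V_1 = 9.804 V.

Final answer: V_1 = 9.804 V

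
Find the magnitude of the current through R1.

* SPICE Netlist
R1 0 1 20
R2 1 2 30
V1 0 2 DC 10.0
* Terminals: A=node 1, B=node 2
Nodal analysis, taking node 2 as the 0 V reference.
Source V1 fixes V_0 = 10 V.
KCL at each unknown node (sum of currents leaving = 0; resistances in Ω):
  Node 1: (V_1 - 10)/20 + (V_1 - 0)/30 = 0
Collecting terms: 0.08333 × V_1 = 0.5  =>  V_1 = 6 V
I_R1 = (V_0 - V_1)/R1 = (10 - 6)/20 = 0.2 A
|I_R1| = 0.2 A

Final answer: |I_R1| = 0.2 A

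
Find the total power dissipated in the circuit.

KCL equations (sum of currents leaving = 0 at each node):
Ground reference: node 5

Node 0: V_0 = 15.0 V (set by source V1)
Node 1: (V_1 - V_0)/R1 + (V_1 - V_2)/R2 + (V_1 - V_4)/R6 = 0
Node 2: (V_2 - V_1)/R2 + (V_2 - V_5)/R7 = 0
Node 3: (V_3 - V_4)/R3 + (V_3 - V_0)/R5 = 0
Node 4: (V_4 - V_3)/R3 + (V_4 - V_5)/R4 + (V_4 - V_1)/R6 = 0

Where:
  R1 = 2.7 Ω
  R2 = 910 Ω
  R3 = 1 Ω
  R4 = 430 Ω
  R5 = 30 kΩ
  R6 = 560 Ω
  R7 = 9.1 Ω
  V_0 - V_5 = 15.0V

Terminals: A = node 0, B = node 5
Nodal analysis, taking node 5 as the 0 V reference.
Source V1 fixes V_0 = 15 V.
KCL at each unknown node (sum of currents leaving = 0; resistances in Ω):
  Node 1: (V_1 - 15)/2.7 + (V_1 - V_2)/910 + (V_1 - V_4)/560 = 0
  Node 2: (V_2 - V_1)/910 + (V_2 - 0)/9.1 = 0
  Node 3: (V_3 - V_4)/1 + (V_3 - 15)/30000 = 0
  Node 4: (V_4 - V_3)/1 + (V_4 - 0)/430 + (V_4 - V_1)/560 = 0
Collecting terms (coefficients in siemens):
  0.3733·V_1 - 0.001099·V_2 - 0.001786·V_4 = 5.556
  0.111·V_2 - 0.001099·V_1 = 0
  1·V_3 - 1·V_4 = 0.0005
  1.004·V_4 - 0.001786·V_1 - 1·V_3 = 0
Solving these 4 simultaneous equations (Gaussian elimination) gives:
  V_1 = 14.92 V, V_2 = 0.1477 V, V_3 = 6.547 V, V_4 = 6.547 V
Power in each resistor, P = (ΔV)²/R:
  P_R1 = (15 - 14.92)²/2.7 = 0.002624 W
  P_R2 = (14.92 - 0.1477)²/910 = 0.2397 W
  P_R3 = (6.547 - 6.547)²/1 = 0.00000007938 W
  P_R4 = (6.547 - 0)²/430 = 0.09969 W
  P_R5 = (15 - 6.547)²/30000 = 0.002382 W
  P_R6 = (14.92 - 6.547)²/560 = 0.1251 W
  P_R7 = (0.1477 - 0)²/9.1 = 0.002397 W
P_total = P_R1 + P_R2 + P_R3 + P_R4 + P_R5 + P_R6 + P_R7 = 0.4718 W

Final answer: 0.4718 W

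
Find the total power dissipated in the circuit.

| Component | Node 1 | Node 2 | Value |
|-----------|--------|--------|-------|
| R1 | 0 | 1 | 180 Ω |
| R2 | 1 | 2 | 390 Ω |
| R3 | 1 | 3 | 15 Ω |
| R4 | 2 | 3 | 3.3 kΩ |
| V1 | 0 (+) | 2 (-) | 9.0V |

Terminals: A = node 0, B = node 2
Nodal analysis, taking node 2 as the 0 V reference.
Source V1 fixes V_0 = 9 V.
KCL at each unknown node (sum of currents leaving = 0; resistances in Ω):
  Node 1: (V_1 - 9)/180 + (V_1 - 0)/390 + (V_1 - V_3)/15 = 0
  Node 3: (V_3 - V_1)/15 + (V_3 - 0)/3300 = 0
Collecting terms (coefficients in siemens):
  0.07479·V_1 - 0.06667·V_3 = 0.05
  0.06697·V_3 - 0.06667·V_1 = 0
Determinant D = (0.07479)(0.06697) - (-0.06667)(-0.06667) = 0.000564
V_1 = [(0.05)(0.06697) - (-0.06667)(0)]/D = 5.937 V
V_3 = [(0.07479)(0) - (0.05)(-0.06667)]/D = 5.91 V
Power in each resistor, P = (ΔV)²/R:
  P_R1 = (9 - 5.937)²/180 = 0.05211 W
  P_R2 = (5.937 - 0)²/390 = 0.09039 W
  P_R3 = (5.937 - 5.91)²/15 = 0.00004812 W
  P_R4 = (0 - 5.91)²/3300 = 0.01059 W
P_total = P_R1 + P_R2 + P_R3 + P_R4 = 0.1531 W

Final answer: 0.1531 W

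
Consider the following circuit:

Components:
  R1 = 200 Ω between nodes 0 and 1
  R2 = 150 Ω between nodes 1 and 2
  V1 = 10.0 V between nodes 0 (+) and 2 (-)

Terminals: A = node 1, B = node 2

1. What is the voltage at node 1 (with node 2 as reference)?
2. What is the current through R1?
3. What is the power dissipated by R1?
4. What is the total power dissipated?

Nodal analysis, taking node 2 as the 0 V reference.
Source V1 fixes V_0 = 10 V.
KCL at each unknown node (sum of currents leaving = 0; resistances in Ω):
  Node 1: (V_1 - 10)/200 + (V_1 - 0)/150 = 0
Collecting terms: 0.01167 × V_1 = 0.05  =>  V_1 = 4.286 V
Part 1:
  Read off the nodal solution: V_1 = 4.286 V
Part 2:
  I_R1 = (V_0 - V_1)/R1 = (10 - 4.286)/200 = 0.02857 A
  Magnitude: I_R1 = 0.02857 A
Part 3:
  I_R1 = (V_0 - V_1)/R1 = (10 - 4.286)/200 = 0.02857 A
  P_R1 = I_R1² × R1 = (0.02857)² × 200 = 0.1633 W
Part 4:
  Power in each resistor, P = (ΔV)²/R:
    P_R1 = (10 - 4.286)²/200 = 0.1633 W
    P_R2 = (4.286 - 0)²/150 = 0.1224 W
  P_total = P_R1 + P_R2 = 0.2857 W

Final answers:
1. V_1 = 4.286 V
2. I_R1 = 0.02857 A
3. P_R1 = 0.1633 W
4. P_total = 0.2857 W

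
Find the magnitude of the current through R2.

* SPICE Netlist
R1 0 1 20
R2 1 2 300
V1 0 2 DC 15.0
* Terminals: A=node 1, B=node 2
Nodal analysis, taking node 2 as the 0 V reference.
Source V1 fixes V_0 = 15 V.
KCL at each unknown node (sum of currents leaving = 0; resistances in Ω):
  Node 1: (V_1 - 15)/20 + (V_1 - 0)/300 = 0
Collecting terms: 0.05333 × V_1 = 0.75  =>  V_1 = 14.06 V
I_R2 = (V_1 - V_2)/R2 = (14.06 - 0)/300 = 0.04688 A
|I_R2| = 0.04688 A

Final answer: |I_R2| = 0.04688 A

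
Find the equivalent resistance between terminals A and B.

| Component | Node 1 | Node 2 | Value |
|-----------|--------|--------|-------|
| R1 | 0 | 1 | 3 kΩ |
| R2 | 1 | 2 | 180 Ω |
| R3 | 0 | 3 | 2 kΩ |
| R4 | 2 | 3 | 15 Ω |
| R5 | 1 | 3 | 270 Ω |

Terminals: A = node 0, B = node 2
The network is not a plain series/parallel combination. Inject a 1 A test current into terminal A (node 0) and return it from terminal B (node 2); then R_eq = V_A / (1 A).
Nodal analysis, taking node 2 as the 0 V reference.
Current source I_test pushes 1 A into node 0 and draws it out of node 2.
KCL at each unknown node (sum of currents leaving = 0; resistances in Ω):
  Node 0: (V_0 - V_1)/3000 + (V_0 - V_3)/2000 - 1 = 0
  Node 1: (V_1 - V_0)/3000 + (V_1 - 0)/180 + (V_1 - V_3)/270 = 0
  Node 3: (V_3 - V_0)/2000 + (V_3 - V_1)/270 + (V_3 - 0)/15 = 0
Collecting terms (coefficients in siemens):
  0.0008333·V_0 - 0.0003333·V_1 - 0.0005·V_3 = 1
  0.009593·V_1 - 0.0003333·V_0 - 0.003704·V_3 = 0
  0.07087·V_3 - 0.0005·V_0 - 0.003704·V_1 = 0
Solving these 3 simultaneous equations (Gaussian elimination) gives:
  V_0 = 1225 V, V_1 = 46.87 V, V_3 = 11.09 V
R_eq = V_0 / 1 A = 1225 Ω = 1.225 kΩ

Final answer: 1.225 kΩ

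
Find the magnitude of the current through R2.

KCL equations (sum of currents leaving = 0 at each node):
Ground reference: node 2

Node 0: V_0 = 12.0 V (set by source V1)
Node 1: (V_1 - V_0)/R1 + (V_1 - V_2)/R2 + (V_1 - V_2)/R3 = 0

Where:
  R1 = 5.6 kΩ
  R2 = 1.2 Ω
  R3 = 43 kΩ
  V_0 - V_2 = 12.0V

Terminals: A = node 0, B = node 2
Nodal analysis, taking node 2 as the 0 V reference.
Source V1 fixes V_0 = 12 V.
KCL at each unknown node (sum of currents leaving = 0; resistances in Ω):
  Node 1: (V_1 - 12)/5600 + (V_1 - 0)/1.2 + (V_1 - 0)/43000 = 0
Collecting terms: 0.8335 × V_1 = 0.002143  =>  V_1 = 0.002571 V
I_R2 = (V_1 - V_2)/R2 = (0.002571 - 0)/1.2 = 0.002142 A
|I_R2| = 0.002142 A

Final answer: |I_R2| = 0.002142 A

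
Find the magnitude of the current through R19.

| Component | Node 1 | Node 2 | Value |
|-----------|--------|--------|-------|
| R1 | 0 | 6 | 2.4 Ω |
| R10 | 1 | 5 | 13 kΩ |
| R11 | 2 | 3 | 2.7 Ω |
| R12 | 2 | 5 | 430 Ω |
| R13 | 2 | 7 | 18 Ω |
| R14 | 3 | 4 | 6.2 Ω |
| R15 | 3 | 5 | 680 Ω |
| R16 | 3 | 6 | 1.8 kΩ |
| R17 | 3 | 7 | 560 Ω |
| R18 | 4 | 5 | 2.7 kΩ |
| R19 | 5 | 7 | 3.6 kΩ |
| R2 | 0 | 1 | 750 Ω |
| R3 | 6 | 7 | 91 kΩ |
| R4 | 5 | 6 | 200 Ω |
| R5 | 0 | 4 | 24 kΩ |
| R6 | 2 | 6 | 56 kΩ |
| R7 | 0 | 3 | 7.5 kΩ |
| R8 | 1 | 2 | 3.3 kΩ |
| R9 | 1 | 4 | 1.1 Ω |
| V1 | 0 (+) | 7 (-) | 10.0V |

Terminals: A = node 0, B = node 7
Nodal analysis, taking node 7 as the 0 V reference.
Source V1 fixes V_0 = 10 V.
KCL at each unknown node (sum of currents leaving = 0; resistances in Ω):
  Node 1: (V_1 - 10)/750 + (V_1 - V_2)/3300 + (V_1 - V_4)/1.1 + (V_1 - V_5)/13000 = 0
  Node 2: (V_2 - V_6)/56000 + (V_2 - V_1)/3300 + (V_2 - V_3)/2.7 + (V_2 - V_5)/430 + (V_2 - 0)/18 = 0
  Node 3: (V_3 - 10)/7500 + (V_3 - V_2)/2.7 + (V_3 - V_4)/6.2 + (V_3 - V_5)/680 + (V_3 - V_6)/1800 + (V_3 - 0)/560 = 0
  Node 4: (V_4 - 10)/24000 + (V_4 - V_1)/1.1 + (V_4 - V_3)/6.2 + (V_4 - V_5)/2700 = 0
  Node 5: (V_5 - V_6)/200 + (V_5 - V_1)/13000 + (V_5 - V_2)/430 + (V_5 - V_3)/680 + (V_5 - V_4)/2700 + (V_5 - 0)/3600 = 0
  Node 6: (V_6 - 10)/2.4 + (V_6 - 0)/91000 + (V_6 - V_5)/200 + (V_6 - V_2)/56000 + (V_6 - V_3)/1800 = 0
Collecting terms (coefficients in siemens):
  0.9108·V_1 - 0.000303·V_2 - 0.9091·V_4 - 0.00007692·V_5 = 0.01333
  0.4286·V_2 - 0.000303·V_1 - 0.3704·V_3 - 0.002326·V_5 - 0.00001786·V_6 = 0
  0.5356·V_3 - 0.3704·V_2 - 0.1613·V_4 - 0.001471·V_5 - 0.0005556·V_6 = 0.001333
  1.071·V_4 - 0.9091·V_1 - 0.1613·V_3 - 0.0003704·V_5 = 0.0004167
  0.009521·V_5 - 0.00007692·V_1 - 0.002326·V_2 - 0.001471·V_3 - 0.0003704·V_4 - 0.005·V_6 = 0
  0.4223·V_6 - 0.00001786·V_2 - 0.0005556·V_3 - 0.005·V_5 = 4.167
Solving these 6 simultaneous equations (Gaussian elimination) gives:
  V_1 = 0.8625 V, V_2 = 0.6863 V, V_3 = 0.7582 V, V_4 = 0.8488 V
  V_5 = 5.542 V, V_6 = 9.934 V
I_R19 = (V_5 - V_7)/R19 = (5.542 - 0)/3600 = 0.001539 A
|I_R19| = 0.001539 A

Final answer: |I_R19| = 0.001539 A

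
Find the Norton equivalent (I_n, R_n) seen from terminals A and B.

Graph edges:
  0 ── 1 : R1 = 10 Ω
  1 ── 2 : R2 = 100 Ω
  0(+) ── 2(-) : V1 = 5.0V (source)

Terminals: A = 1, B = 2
Find the Thévenin equivalent first; then I_n = V_th/R_th and R_n = R_th.
Step 1 — V_th is the open-circuit voltage V_A - V_B (nothing connected across the terminals).
Nodal analysis, taking node 2 as the 0 V reference.
Source V1 fixes V_0 = 5 V.
KCL at each unknown node (sum of currents leaving = 0; resistances in Ω):
  Node 1: (V_1 - 5)/10 + (V_1 - 0)/100 = 0
Collecting terms: 0.11 × V_1 = 0.5  =>  V_1 = 4.545 V
V_th = V_1 - V_2 = 4.545 - 0 = 4.545 V
Step 2 — R_th: zero the source — replace V1 by a short circuit (node 2 merges into node 0) — and find the resistance seen between A (node 1) and B (node 0).
Reduce the network between node 1 (A) and node 0 (B) by series/parallel combination:
  Rp1 = R1 ‖ R2 (parallel, both between nodes 0 and 1) = 1/(1/10 + 1/100) = 9.091 Ω
R_th = 9.091 Ω
I_n = V_th/R_th = 4.545/9.091 = 0.5 A, and R_n = R_th = 9.091 Ω

Final answer: I_n = 0.5 A, R_n = 9.091 Ω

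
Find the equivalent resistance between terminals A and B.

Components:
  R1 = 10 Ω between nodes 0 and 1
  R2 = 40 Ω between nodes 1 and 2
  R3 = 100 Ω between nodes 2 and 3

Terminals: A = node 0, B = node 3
Reduce the network between node 0 (A) and node 3 (B) by series/parallel combination:
  Rs1 = R1 + R2 (series, joined only at node 1) = 10 + 40 = 50 Ω
  Rs2 = R3 + Rs1 (series, joined only at node 2) = 100 + 50 = 150 Ω
R_eq = 150 Ω

Final answer: 150 Ω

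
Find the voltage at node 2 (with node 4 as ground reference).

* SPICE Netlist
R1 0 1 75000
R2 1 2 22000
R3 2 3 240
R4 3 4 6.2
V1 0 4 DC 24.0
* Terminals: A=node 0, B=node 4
Nodal analysis, taking node 4 as the 0 V reference.
Source V1 fixes V_0 = 24 V.
KCL at each unknown node (sum of currents leaving = 0; resistances in Ω):
  Node 1: (V_1 - 24)/75000 + (V_1 - V_2)/22000 = 0
  Node 2: (V_2 - V_1)/22000 + (V_2 - V_3)/240 = 0
  Node 3: (V_3 - V_2)/240 + (V_3 - 0)/6.2 = 0
Collecting terms (coefficients in siemens):
  0.00005879·V_1 - 0.00004545·V_2 = 0.00032
  0.004212·V_2 - 0.00004545·V_1 - 0.004167·V_3 = 0
  0.1655·V_3 - 0.004167·V_2 = 0
Solving these 3 simultaneous equations (Gaussian elimination) gives:
  V_1 = 5.49 V, V_2 = 0.06076 V, V_3 = 0.00153 V
The requested potential is V_2 = 0.06076 V.

Final answer: V_2 = 0.06076 V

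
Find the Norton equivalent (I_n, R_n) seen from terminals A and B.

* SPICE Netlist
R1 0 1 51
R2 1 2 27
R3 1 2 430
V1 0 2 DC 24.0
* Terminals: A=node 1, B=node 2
Find the Thévenin equivalent first; then I_n = V_th/R_th and R_n = R_th.
Step 1 — V_th is the open-circuit voltage V_A - V_B (nothing connected across the terminals).
Nodal analysis, taking node 2 as the 0 V reference.
Source V1 fixes V_0 = 24 V.
KCL at each unknown node (sum of currents leaving = 0; resistances in Ω):
  Node 1: (V_1 - 24)/51 + (V_1 - 0)/27 + (V_1 - 0)/430 = 0
Collecting terms: 0.05897 × V_1 = 0.4706  =>  V_1 = 7.98 V
V_th = V_1 - V_2 = 7.98 - 0 = 7.98 V
Step 2 — R_th: zero the source — replace V1 by a short circuit (node 2 merges into node 0) — and find the resistance seen between A (node 1) and B (node 0).
Reduce the network between node 1 (A) and node 0 (B) by series/parallel combination:
  Rp1 = R1 ‖ R2 ‖ R3 (parallel, all between nodes 0 and 1) = 1/(1/51 + 1/27 + 1/430) = 16.96 Ω
R_th = 16.96 Ω
I_n = V_th/R_th = 7.98/16.96 = 0.4706 A, and R_n = R_th = 16.96 Ω

Final answer: I_n = 0.4706 A, R_n = 16.96 Ω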